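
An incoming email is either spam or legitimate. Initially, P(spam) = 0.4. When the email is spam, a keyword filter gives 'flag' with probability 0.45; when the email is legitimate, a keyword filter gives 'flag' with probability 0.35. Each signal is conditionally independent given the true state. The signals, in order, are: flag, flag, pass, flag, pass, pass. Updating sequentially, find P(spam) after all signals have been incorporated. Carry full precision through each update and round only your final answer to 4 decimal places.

After 'flag': P(spam) = 0.45·0.4000 / (0.45·0.4000 + 0.35·0.6000) ≈ 0.4615
After 'flag': P(spam) = 0.45·0.4615 / (0.45·0.4615 + 0.35·0.5385) ≈ 0.5243
After 'pass': P(spam) = 0.55·0.5243 / (0.55·0.5243 + 0.65·0.4757) ≈ 0.4825
After 'flag': P(spam) = 0.45·0.4825 / (0.45·0.4825 + 0.35·0.5175) ≈ 0.5452
After 'pass': P(spam) = 0.55·0.5452 / (0.55·0.5452 + 0.65·0.4548) ≈ 0.5036
After 'pass': P(spam) = 0.55·0.5036 / (0.55·0.5036 + 0.65·0.4964) ≈ 0.4619

0.4619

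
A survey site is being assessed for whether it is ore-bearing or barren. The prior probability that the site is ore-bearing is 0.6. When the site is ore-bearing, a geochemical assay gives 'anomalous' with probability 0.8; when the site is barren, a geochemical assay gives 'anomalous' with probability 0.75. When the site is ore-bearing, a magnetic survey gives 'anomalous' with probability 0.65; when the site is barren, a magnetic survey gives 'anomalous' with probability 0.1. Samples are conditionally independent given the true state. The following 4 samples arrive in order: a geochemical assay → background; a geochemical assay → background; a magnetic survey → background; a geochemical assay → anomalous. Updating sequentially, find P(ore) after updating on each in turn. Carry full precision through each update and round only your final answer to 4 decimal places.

0.2848

After a geochemical assay='background': P(ore) = 0.2·0.6000 / (0.2·0.6000 + 0.25·0.4000) ≈ 0.5455
After a geochemical assay='background': P(ore) = 0.2·0.5455 / (0.2·0.5455 + 0.25·0.4545) ≈ 0.4898
After a magnetic survey='background': P(ore) = 0.35·0.4898 / (0.35·0.4898 + 0.9·0.5102) ≈ 0.2718
After a geochemical assay='anomalous': P(ore) = 0.8·0.2718 / (0.8·0.2718 + 0.75·0.7282) ≈ 0.2848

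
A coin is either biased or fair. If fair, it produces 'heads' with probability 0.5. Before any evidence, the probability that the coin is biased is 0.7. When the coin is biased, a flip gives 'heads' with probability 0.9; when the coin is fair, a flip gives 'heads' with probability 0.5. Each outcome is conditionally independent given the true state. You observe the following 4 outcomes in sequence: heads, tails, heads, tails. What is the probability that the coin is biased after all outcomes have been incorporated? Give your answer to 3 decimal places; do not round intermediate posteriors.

After 'heads': P(biased) = 0.9·0.7000 / (0.9·0.7000 + 0.5·0.3000) ≈ 0.8077
After 'tails': P(biased) = 0.1·0.8077 / (0.1·0.8077 + 0.5·0.1923) ≈ 0.4565
After 'heads': P(biased) = 0.9·0.4565 / (0.9·0.4565 + 0.5·0.5435) ≈ 0.6019
After 'tails': P(biased) = 0.1·0.6019 / (0.1·0.6019 + 0.5·0.3981) ≈ 0.2322

0.232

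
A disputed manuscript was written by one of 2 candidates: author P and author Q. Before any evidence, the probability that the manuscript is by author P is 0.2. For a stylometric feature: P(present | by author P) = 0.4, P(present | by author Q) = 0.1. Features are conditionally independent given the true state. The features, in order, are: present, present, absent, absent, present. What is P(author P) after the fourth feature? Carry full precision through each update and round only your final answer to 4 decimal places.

0.6400

Each posterior becomes the prior for the next update.
After 'present': P(author P) = 0.4·0.2000 / (0.4·0.2000 + 0.1·0.8000) ≈ 0.5000
After 'present': P(author P) = 0.4·0.5000 / (0.4·0.5000 + 0.1·0.5000) ≈ 0.8000
After 'absent': P(author P) = 0.6·0.8000 / (0.6·0.8000 + 0.9·0.2000) ≈ 0.7273
After 'absent': P(author P) = 0.6·0.7273 / (0.6·0.7273 + 0.9·0.2727) ≈ 0.6400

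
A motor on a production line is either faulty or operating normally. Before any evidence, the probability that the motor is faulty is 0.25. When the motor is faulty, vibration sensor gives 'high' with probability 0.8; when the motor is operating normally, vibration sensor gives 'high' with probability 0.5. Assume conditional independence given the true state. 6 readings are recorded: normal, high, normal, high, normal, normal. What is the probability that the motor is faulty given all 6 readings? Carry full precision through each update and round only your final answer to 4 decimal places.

0.0214

After 'normal': P(faulty) = 0.2·0.2500 / (0.2·0.2500 + 0.5·0.7500) ≈ 0.1176
After 'high': P(faulty) = 0.8·0.1176 / (0.8·0.1176 + 0.5·0.8824) ≈ 0.1758
After 'normal': P(faulty) = 0.2·0.1758 / (0.2·0.1758 + 0.5·0.8242) ≈ 0.0786
After 'high': P(faulty) = 0.8·0.0786 / (0.8·0.0786 + 0.5·0.9214) ≈ 0.1201
After 'normal': P(faulty) = 0.2·0.1201 / (0.2·0.1201 + 0.5·0.8799) ≈ 0.0518
After 'normal': P(faulty) = 0.2·0.0518 / (0.2·0.0518 + 0.5·0.9482) ≈ 0.0214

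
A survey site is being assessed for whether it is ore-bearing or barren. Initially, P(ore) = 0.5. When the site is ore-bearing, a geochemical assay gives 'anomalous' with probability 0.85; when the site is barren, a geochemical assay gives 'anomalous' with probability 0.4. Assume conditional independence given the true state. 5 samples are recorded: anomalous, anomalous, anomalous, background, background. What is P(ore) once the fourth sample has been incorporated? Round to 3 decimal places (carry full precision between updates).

0.706

After 'anomalous': P(ore) = 0.85·0.5000 / (0.85·0.5000 + 0.4·0.5000) ≈ 0.6800
After 'anomalous': P(ore) = 0.85·0.6800 / (0.85·0.6800 + 0.4·0.3200) ≈ 0.8187
After 'anomalous': P(ore) = 0.85·0.8187 / (0.85·0.8187 + 0.4·0.1813) ≈ 0.9056
After 'background': P(ore) = 0.15·0.9056 / (0.15·0.9056 + 0.6·0.0944) ≈ 0.7058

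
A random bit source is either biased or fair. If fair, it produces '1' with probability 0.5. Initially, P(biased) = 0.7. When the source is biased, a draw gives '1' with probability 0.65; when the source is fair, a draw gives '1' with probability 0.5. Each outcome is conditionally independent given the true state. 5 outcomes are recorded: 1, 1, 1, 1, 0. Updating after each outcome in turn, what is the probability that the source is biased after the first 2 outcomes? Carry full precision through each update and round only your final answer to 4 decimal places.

After '1': P(biased) = 0.65·0.7000 / (0.65·0.7000 + 0.5·0.3000) ≈ 0.7521
After '1': P(biased) = 0.65·0.7521 / (0.65·0.7521 + 0.5·0.2479) ≈ 0.7977

0.7977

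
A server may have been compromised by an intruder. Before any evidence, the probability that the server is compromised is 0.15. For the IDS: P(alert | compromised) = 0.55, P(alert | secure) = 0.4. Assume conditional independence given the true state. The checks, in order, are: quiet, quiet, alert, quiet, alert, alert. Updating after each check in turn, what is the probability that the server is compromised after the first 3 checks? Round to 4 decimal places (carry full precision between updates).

0.1201

After 'quiet': P(compromised) = 0.45·0.1500 / (0.45·0.1500 + 0.6·0.8500) ≈ 0.1169
After 'quiet': P(compromised) = 0.45·0.1169 / (0.45·0.1169 + 0.6·0.8831) ≈ 0.0903
After 'alert': P(compromised) = 0.55·0.0903 / (0.55·0.0903 + 0.4·0.9097) ≈ 0.1201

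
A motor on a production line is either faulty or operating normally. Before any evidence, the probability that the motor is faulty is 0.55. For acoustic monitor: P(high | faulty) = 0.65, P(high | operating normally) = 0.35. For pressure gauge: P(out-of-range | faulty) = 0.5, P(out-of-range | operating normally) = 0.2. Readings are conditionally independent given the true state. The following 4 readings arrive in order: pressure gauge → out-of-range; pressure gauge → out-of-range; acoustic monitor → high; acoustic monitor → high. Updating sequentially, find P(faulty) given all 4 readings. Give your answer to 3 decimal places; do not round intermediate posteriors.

0.963

After pressure gauge='out-of-range': P(faulty) = 0.5·0.5500 / (0.5·0.5500 + 0.2·0.4500) ≈ 0.7534
After pressure gauge='out-of-range': P(faulty) = 0.5·0.7534 / (0.5·0.7534 + 0.2·0.2466) ≈ 0.8842
After acoustic monitor='high': P(faulty) = 0.65·0.8842 / (0.65·0.8842 + 0.35·0.1158) ≈ 0.9342
After acoustic monitor='high': P(faulty) = 0.65·0.9342 / (0.65·0.9342 + 0.35·0.0658) ≈ 0.9634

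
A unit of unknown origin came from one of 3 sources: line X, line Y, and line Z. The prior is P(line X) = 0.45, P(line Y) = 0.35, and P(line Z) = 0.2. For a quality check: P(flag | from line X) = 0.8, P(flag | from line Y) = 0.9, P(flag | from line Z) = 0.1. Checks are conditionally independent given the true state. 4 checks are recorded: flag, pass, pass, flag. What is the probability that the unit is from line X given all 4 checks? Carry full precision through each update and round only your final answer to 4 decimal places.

Apply Bayes' rule sequentially, carrying P(line X) forward.
After 'flag': normaliser = 0.8·0.4500 + 0.9·0.3500 + 0.1·0.2000; P(line X) ≈ 0.5180, P(line Y) ≈ 0.4532, P(line Z) ≈ 0.0288
After 'pass': normaliser = 0.2·0.5180 + 0.1·0.4532 + 0.9·0.0288; P(line X) ≈ 0.5926, P(line Y) ≈ 0.2593, P(line Z) ≈ 0.1481
After 'pass': normaliser = 0.2·0.5926 + 0.1·0.2593 + 0.9·0.1481; P(line X) ≈ 0.4267, P(line Y) ≈ 0.0933, P(line Z) ≈ 0.4800
After 'flag': normaliser = 0.8·0.4267 + 0.9·0.0933 + 0.1·0.4800; P(line X) ≈ 0.7211, P(line Y) ≈ 0.1775, P(line Z) ≈ 0.1014

0.7211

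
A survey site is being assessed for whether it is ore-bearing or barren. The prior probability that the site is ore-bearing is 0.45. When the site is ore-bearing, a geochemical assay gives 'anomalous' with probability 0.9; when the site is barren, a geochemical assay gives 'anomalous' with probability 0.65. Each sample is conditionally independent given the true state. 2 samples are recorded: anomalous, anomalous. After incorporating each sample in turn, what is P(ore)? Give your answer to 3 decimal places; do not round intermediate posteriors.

0.611

After 'anomalous': P(ore) = 0.9·0.4500 / (0.9·0.4500 + 0.65·0.5500) ≈ 0.5311
After 'anomalous': P(ore) = 0.9·0.5311 / (0.9·0.5311 + 0.65·0.4689) ≈ 0.6107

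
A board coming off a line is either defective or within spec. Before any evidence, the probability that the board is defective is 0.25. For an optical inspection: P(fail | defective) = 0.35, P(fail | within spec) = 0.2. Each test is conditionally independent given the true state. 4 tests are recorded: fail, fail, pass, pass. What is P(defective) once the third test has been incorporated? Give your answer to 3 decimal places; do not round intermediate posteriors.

After 'fail': P(defective) = 0.35·0.2500 / (0.35·0.2500 + 0.2·0.7500) ≈ 0.3684
After 'fail': P(defective) = 0.35·0.3684 / (0.35·0.3684 + 0.2·0.6316) ≈ 0.5052
After 'pass': P(defective) = 0.65·0.5052 / (0.65·0.5052 + 0.8·0.4948) ≈ 0.4534

0.453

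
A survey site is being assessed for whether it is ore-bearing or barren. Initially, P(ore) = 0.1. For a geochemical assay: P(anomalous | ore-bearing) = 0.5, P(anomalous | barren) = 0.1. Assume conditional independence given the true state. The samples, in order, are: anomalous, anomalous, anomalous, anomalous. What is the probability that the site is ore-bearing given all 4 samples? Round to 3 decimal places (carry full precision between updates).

After 'anomalous': P(ore) = 0.5·0.1000 / (0.5·0.1000 + 0.1·0.9000) ≈ 0.3571
After 'anomalous': P(ore) = 0.5·0.3571 / (0.5·0.3571 + 0.1·0.6429) ≈ 0.7353
After 'anomalous': P(ore) = 0.5·0.7353 / (0.5·0.7353 + 0.1·0.2647) ≈ 0.9328
After 'anomalous': P(ore) = 0.5·0.9328 / (0.5·0.9328 + 0.1·0.0672) ≈ 0.9858

0.986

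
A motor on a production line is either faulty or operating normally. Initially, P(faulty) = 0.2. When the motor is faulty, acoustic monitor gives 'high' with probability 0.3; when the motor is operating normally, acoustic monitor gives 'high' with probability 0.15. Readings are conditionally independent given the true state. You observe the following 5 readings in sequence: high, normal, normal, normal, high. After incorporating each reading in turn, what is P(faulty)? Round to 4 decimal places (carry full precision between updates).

0.3584

Each posterior becomes the prior for the next update.
After 'high': P(faulty) = 0.3·0.2000 / (0.3·0.2000 + 0.15·0.8000) ≈ 0.3333
After 'normal': P(faulty) = 0.7·0.3333 / (0.7·0.3333 + 0.85·0.6667) ≈ 0.2917
After 'normal': P(faulty) = 0.7·0.2917 / (0.7·0.2917 + 0.85·0.7083) ≈ 0.2532
After 'normal': P(faulty) = 0.7·0.2532 / (0.7·0.2532 + 0.85·0.7468) ≈ 0.2183
After 'high': P(faulty) = 0.3·0.2183 / (0.3·0.2183 + 0.15·0.7817) ≈ 0.3584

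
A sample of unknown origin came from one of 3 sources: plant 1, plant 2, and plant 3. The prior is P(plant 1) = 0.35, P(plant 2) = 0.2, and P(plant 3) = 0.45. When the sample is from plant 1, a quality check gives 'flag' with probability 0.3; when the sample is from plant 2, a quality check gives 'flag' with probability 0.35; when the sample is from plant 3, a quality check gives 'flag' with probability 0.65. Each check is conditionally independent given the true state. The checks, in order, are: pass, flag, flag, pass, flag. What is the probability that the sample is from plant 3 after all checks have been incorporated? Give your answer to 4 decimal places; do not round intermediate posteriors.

0.6472

After 'pass': normaliser = 0.7·0.3500 + 0.65·0.2000 + 0.35·0.4500; P(plant 1) ≈ 0.4601, P(plant 2) ≈ 0.2441, P(plant 3) ≈ 0.2958
After 'flag': normaliser = 0.3·0.4601 + 0.35·0.2441 + 0.65·0.2958; P(plant 1) ≈ 0.3320, P(plant 2) ≈ 0.2055, P(plant 3) ≈ 0.4625
After 'flag': normaliser = 0.3·0.3320 + 0.35·0.2055 + 0.65·0.4625; P(plant 1) ≈ 0.2110, P(plant 2) ≈ 0.1524, P(plant 3) ≈ 0.6367
After 'pass': normaliser = 0.7·0.2110 + 0.65·0.1524 + 0.35·0.6367; P(plant 1) ≈ 0.3145, P(plant 2) ≈ 0.2109, P(plant 3) ≈ 0.4746
After 'flag': normaliser = 0.3·0.3145 + 0.35·0.2109 + 0.65·0.4746; P(plant 1) ≈ 0.1980, P(plant 2) ≈ 0.1549, P(plant 3) ≈ 0.6472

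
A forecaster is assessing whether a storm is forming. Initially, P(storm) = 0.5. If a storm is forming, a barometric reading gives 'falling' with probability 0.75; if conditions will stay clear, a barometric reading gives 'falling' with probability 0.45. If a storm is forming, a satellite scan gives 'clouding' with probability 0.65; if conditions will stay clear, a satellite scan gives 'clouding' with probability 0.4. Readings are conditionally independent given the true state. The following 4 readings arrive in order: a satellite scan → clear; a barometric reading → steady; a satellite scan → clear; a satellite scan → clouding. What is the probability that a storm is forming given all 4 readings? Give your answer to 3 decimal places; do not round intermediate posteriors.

0.201

After a satellite scan='clear': P(storm) = 0.35·0.5000 / (0.35·0.5000 + 0.6·0.5000) ≈ 0.3684
After a barometric reading='steady': P(storm) = 0.25·0.3684 / (0.25·0.3684 + 0.55·0.6316) ≈ 0.2096
After a satellite scan='clear': P(storm) = 0.35·0.2096 / (0.35·0.2096 + 0.6·0.7904) ≈ 0.1340
After a satellite scan='clouding': P(storm) = 0.65·0.1340 / (0.65·0.1340 + 0.4·0.8660) ≈ 0.2009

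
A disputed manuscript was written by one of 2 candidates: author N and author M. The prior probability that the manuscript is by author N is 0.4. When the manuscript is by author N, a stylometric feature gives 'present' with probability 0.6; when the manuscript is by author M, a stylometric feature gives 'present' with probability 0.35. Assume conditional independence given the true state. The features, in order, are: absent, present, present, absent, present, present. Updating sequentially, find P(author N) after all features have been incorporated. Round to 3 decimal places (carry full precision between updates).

0.686

After 'absent': P(author N) = 0.4·0.4000 / (0.4·0.4000 + 0.65·0.6000) ≈ 0.2909
After 'present': P(author N) = 0.6·0.2909 / (0.6·0.2909 + 0.35·0.7091) ≈ 0.4129
After 'present': P(author N) = 0.6·0.4129 / (0.6·0.4129 + 0.35·0.5871) ≈ 0.5466
After 'absent': P(author N) = 0.4·0.5466 / (0.4·0.5466 + 0.65·0.4534) ≈ 0.4259
After 'present': P(author N) = 0.6·0.4259 / (0.6·0.4259 + 0.35·0.5741) ≈ 0.5598
After 'present': P(author N) = 0.6·0.5598 / (0.6·0.5598 + 0.35·0.4402) ≈ 0.6856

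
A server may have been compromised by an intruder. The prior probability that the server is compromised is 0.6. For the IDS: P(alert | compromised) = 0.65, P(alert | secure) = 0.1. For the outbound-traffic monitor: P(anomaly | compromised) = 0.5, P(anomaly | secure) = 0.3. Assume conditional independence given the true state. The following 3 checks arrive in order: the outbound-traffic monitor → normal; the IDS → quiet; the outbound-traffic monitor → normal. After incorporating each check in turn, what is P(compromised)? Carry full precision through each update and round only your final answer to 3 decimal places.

0.229

Apply Bayes' rule sequentially, carrying P(compromised) forward.
After the outbound-traffic monitor='normal': P(compromised) = 0.5·0.6000 / (0.5·0.6000 + 0.7·0.4000) ≈ 0.5172
After the IDS='quiet': P(compromised) = 0.35·0.5172 / (0.35·0.5172 + 0.9·0.4828) ≈ 0.2941
After the outbound-traffic monitor='normal': P(compromised) = 0.5·0.2941 / (0.5·0.2941 + 0.7·0.7059) ≈ 0.2294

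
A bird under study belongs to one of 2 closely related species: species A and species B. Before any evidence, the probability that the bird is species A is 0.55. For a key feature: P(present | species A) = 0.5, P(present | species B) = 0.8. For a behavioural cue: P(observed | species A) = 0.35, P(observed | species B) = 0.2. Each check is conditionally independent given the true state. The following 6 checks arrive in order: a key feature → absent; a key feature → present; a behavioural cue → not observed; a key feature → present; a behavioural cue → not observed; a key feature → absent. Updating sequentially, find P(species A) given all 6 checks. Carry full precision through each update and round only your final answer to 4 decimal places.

After a key feature='absent': P(species A) = 0.5·0.5500 / (0.5·0.5500 + 0.2·0.4500) ≈ 0.7534
After a key feature='present': P(species A) = 0.5·0.7534 / (0.5·0.7534 + 0.8·0.2466) ≈ 0.6563
After a behavioural cue='not observed': P(species A) = 0.65·0.6563 / (0.65·0.6563 + 0.8·0.3437) ≈ 0.6081
After a key feature='present': P(species A) = 0.5·0.6081 / (0.5·0.6081 + 0.8·0.3919) ≈ 0.4923
After a behavioural cue='not observed': P(species A) = 0.65·0.4923 / (0.65·0.4923 + 0.8·0.5077) ≈ 0.4407
After a key feature='absent': P(species A) = 0.5·0.4407 / (0.5·0.4407 + 0.2·0.5593) ≈ 0.6633

0.6633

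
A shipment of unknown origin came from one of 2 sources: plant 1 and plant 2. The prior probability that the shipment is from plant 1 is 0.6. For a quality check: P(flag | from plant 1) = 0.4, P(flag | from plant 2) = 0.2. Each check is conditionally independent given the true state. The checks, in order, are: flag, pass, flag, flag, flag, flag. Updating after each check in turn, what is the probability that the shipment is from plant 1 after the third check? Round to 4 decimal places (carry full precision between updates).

0.8182

After 'flag': P(plant 1) = 0.4·0.6000 / (0.4·0.6000 + 0.2·0.4000) ≈ 0.7500
After 'pass': P(plant 1) = 0.6·0.7500 / (0.6·0.7500 + 0.8·0.2500) ≈ 0.6923
After 'flag': P(plant 1) = 0.4·0.6923 / (0.4·0.6923 + 0.2·0.3077) ≈ 0.8182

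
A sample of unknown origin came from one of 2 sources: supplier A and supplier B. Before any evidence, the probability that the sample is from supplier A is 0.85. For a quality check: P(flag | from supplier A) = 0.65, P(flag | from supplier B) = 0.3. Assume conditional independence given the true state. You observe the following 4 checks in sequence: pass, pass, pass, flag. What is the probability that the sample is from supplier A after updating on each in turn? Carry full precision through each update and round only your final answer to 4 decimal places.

0.6055

After 'pass': P(supplier A) = 0.35·0.8500 / (0.35·0.8500 + 0.7·0.1500) ≈ 0.7391
After 'pass': P(supplier A) = 0.35·0.7391 / (0.35·0.7391 + 0.7·0.2609) ≈ 0.5862
After 'pass': P(supplier A) = 0.35·0.5862 / (0.35·0.5862 + 0.7·0.4138) ≈ 0.4146
After 'flag': P(supplier A) = 0.65·0.4146 / (0.65·0.4146 + 0.3·0.5854) ≈ 0.6055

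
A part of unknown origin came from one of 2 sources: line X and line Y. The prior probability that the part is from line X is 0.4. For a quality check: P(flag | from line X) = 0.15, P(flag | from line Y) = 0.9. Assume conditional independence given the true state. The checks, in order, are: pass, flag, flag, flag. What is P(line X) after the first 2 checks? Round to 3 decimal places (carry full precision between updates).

After 'pass': P(line X) = 0.85·0.4000 / (0.85·0.4000 + 0.1·0.6000) ≈ 0.8500
After 'flag': P(line X) = 0.15·0.8500 / (0.15·0.8500 + 0.9·0.1500) ≈ 0.4857

0.486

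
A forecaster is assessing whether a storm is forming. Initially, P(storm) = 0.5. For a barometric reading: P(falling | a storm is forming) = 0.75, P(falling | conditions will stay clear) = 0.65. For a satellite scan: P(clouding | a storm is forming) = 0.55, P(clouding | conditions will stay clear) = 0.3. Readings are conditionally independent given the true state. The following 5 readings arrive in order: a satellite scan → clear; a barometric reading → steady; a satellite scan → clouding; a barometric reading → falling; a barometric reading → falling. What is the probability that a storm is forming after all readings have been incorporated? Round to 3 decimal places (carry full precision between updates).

Apply Bayes' rule sequentially, carrying P(storm) forward.
After a satellite scan='clear': P(storm) = 0.45·0.5000 / (0.45·0.5000 + 0.7·0.5000) ≈ 0.3913
After a barometric reading='steady': P(storm) = 0.25·0.3913 / (0.25·0.3913 + 0.35·0.6087) ≈ 0.3147
After a satellite scan='clouding': P(storm) = 0.55·0.3147 / (0.55·0.3147 + 0.3·0.6853) ≈ 0.4571
After a barometric reading='falling': P(storm) = 0.75·0.4571 / (0.75·0.4571 + 0.65·0.5429) ≈ 0.4927
After a barometric reading='falling': P(storm) = 0.75·0.4927 / (0.75·0.4927 + 0.65·0.5073) ≈ 0.5285

0.528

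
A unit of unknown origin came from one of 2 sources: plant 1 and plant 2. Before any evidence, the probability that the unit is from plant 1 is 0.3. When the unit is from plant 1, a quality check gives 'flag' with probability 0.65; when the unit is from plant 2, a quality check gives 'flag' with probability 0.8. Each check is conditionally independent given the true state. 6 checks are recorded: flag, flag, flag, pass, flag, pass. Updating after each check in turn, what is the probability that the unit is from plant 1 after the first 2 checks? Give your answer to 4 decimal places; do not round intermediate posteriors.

0.2205

Each posterior becomes the prior for the next update.
After 'flag': P(plant 1) = 0.65·0.3000 / (0.65·0.3000 + 0.8·0.7000) ≈ 0.2583
After 'flag': P(plant 1) = 0.65·0.2583 / (0.65·0.2583 + 0.8·0.7417) ≈ 0.2205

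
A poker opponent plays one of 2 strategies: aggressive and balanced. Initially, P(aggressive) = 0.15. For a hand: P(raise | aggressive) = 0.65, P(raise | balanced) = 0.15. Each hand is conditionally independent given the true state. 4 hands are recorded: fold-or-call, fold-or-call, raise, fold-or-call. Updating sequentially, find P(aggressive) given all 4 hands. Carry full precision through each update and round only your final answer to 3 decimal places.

0.051

Each posterior becomes the prior for the next update.
After 'fold-or-call': P(aggressive) = 0.35·0.1500 / (0.35·0.1500 + 0.85·0.8500) ≈ 0.0677
After 'fold-or-call': P(aggressive) = 0.35·0.0677 / (0.35·0.0677 + 0.85·0.9323) ≈ 0.0291
After 'raise': P(aggressive) = 0.65·0.0291 / (0.65·0.0291 + 0.15·0.9709) ≈ 0.1148
After 'fold-or-call': P(aggressive) = 0.35·0.1148 / (0.35·0.1148 + 0.85·0.8852) ≈ 0.0507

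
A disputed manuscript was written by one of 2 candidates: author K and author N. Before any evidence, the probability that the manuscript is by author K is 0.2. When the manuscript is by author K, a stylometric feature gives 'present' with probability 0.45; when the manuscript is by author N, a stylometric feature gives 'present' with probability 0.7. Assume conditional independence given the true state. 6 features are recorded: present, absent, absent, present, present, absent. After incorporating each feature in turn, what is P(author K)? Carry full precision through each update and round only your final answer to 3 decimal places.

After 'present': P(author K) = 0.45·0.2000 / (0.45·0.2000 + 0.7·0.8000) ≈ 0.1385
After 'absent': P(author K) = 0.55·0.1385 / (0.55·0.1385 + 0.3·0.8615) ≈ 0.2276
After 'absent': P(author K) = 0.55·0.2276 / (0.55·0.2276 + 0.3·0.7724) ≈ 0.3507
After 'present': P(author K) = 0.45·0.3507 / (0.45·0.3507 + 0.7·0.6493) ≈ 0.2578
After 'present': P(author K) = 0.45·0.2578 / (0.45·0.2578 + 0.7·0.7422) ≈ 0.1825
After 'absent': P(author K) = 0.55·0.1825 / (0.55·0.1825 + 0.3·0.8175) ≈ 0.2904

0.290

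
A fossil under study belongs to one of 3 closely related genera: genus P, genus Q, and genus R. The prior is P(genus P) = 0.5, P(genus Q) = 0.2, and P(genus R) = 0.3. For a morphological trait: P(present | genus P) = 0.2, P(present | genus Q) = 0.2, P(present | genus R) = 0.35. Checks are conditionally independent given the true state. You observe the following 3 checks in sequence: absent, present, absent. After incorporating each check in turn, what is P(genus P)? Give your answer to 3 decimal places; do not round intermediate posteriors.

After 'absent': normaliser = 0.8·0.5000 + 0.8·0.2000 + 0.65·0.3000; P(genus P) ≈ 0.5298, P(genus Q) ≈ 0.2119, P(genus R) ≈ 0.2583
After 'present': normaliser = 0.2·0.5298 + 0.2·0.2119 + 0.35·0.2583; P(genus P) ≈ 0.4438, P(genus Q) ≈ 0.1775, P(genus R) ≈ 0.3786
After 'absent': normaliser = 0.8·0.4438 + 0.8·0.1775 + 0.65·0.3786; P(genus P) ≈ 0.4777, P(genus Q) ≈ 0.1911, P(genus R) ≈ 0.3312

0.478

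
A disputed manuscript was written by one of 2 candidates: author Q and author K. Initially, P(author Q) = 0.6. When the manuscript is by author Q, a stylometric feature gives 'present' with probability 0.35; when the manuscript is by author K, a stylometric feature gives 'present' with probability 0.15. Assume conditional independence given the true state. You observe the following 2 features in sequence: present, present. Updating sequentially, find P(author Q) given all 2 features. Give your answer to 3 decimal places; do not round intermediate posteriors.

Each posterior becomes the prior for the next update.
After 'present': P(author Q) = 0.35·0.6000 / (0.35·0.6000 + 0.15·0.4000) ≈ 0.7778
After 'present': P(author Q) = 0.35·0.7778 / (0.35·0.7778 + 0.15·0.2222) ≈ 0.8909

0.891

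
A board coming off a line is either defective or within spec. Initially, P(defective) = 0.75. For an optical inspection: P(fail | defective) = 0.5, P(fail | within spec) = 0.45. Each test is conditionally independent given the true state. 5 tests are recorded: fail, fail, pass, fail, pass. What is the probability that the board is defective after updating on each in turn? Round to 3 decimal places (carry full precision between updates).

Each posterior becomes the prior for the next update.
After 'fail': P(defective) = 0.5·0.7500 / (0.5·0.7500 + 0.45·0.2500) ≈ 0.7692
After 'fail': P(defective) = 0.5·0.7692 / (0.5·0.7692 + 0.45·0.2308) ≈ 0.7874
After 'pass': P(defective) = 0.5·0.7874 / (0.5·0.7874 + 0.55·0.2126) ≈ 0.7710
After 'fail': P(defective) = 0.5·0.7710 / (0.5·0.7710 + 0.45·0.2290) ≈ 0.7891
After 'pass': P(defective) = 0.5·0.7891 / (0.5·0.7891 + 0.55·0.2109) ≈ 0.7728

0.773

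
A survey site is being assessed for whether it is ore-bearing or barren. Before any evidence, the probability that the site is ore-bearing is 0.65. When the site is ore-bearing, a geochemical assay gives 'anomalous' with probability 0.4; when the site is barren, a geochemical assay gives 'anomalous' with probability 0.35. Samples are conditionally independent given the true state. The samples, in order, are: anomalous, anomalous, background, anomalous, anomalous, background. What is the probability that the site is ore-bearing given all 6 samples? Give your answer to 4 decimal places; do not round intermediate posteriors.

0.7297

After 'anomalous': P(ore) = 0.4·0.6500 / (0.4·0.6500 + 0.35·0.3500) ≈ 0.6797
After 'anomalous': P(ore) = 0.4·0.6797 / (0.4·0.6797 + 0.35·0.3203) ≈ 0.7081
After 'background': P(ore) = 0.6·0.7081 / (0.6·0.7081 + 0.65·0.2919) ≈ 0.6913
After 'anomalous': P(ore) = 0.4·0.6913 / (0.4·0.6913 + 0.35·0.3087) ≈ 0.7190
After 'anomalous': P(ore) = 0.4·0.7190 / (0.4·0.7190 + 0.35·0.2810) ≈ 0.7452
After 'background': P(ore) = 0.6·0.7452 / (0.6·0.7452 + 0.65·0.2548) ≈ 0.7297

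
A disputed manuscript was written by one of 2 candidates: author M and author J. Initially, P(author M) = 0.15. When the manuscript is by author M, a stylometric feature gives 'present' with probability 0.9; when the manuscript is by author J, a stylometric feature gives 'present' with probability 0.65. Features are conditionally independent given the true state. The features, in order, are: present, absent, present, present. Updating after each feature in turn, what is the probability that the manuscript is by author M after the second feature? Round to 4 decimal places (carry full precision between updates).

Each posterior becomes the prior for the next update.
After 'present': P(author M) = 0.9·0.1500 / (0.9·0.1500 + 0.65·0.8500) ≈ 0.1964
After 'absent': P(author M) = 0.1·0.1964 / (0.1·0.1964 + 0.35·0.8036) ≈ 0.0653

0.0653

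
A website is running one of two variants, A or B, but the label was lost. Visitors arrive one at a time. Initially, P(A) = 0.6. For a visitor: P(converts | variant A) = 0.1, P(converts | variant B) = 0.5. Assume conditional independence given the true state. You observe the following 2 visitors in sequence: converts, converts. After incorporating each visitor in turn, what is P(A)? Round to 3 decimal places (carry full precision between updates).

After 'converts': P(A) = 0.1·0.6000 / (0.1·0.6000 + 0.5·0.4000) ≈ 0.2308
After 'converts': P(A) = 0.1·0.2308 / (0.1·0.2308 + 0.5·0.7692) ≈ 0.0566

0.057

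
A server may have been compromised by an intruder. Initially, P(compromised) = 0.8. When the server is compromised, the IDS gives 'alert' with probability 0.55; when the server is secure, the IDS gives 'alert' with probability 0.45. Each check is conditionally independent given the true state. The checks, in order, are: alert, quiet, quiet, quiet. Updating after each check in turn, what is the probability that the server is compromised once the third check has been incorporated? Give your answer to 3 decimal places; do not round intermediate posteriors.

Apply Bayes' rule sequentially, carrying P(compromised) forward.
After 'alert': P(compromised) = 0.55·0.8000 / (0.55·0.8000 + 0.45·0.2000) ≈ 0.8302
After 'quiet': P(compromised) = 0.45·0.8302 / (0.45·0.8302 + 0.55·0.1698) ≈ 0.8000
After 'quiet': P(compromised) = 0.45·0.8000 / (0.45·0.8000 + 0.55·0.2000) ≈ 0.7660

0.766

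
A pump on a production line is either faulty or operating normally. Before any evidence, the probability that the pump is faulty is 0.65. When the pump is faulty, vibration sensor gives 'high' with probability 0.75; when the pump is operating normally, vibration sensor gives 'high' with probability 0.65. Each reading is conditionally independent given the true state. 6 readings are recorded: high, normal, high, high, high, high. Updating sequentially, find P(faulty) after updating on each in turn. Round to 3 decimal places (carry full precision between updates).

After 'high': P(faulty) = 0.75·0.6500 / (0.75·0.6500 + 0.65·0.3500) ≈ 0.6818
After 'normal': P(faulty) = 0.25·0.6818 / (0.25·0.6818 + 0.35·0.3182) ≈ 0.6048
After 'high': P(faulty) = 0.75·0.6048 / (0.75·0.6048 + 0.65·0.3952) ≈ 0.6385
After 'high': P(faulty) = 0.75·0.6385 / (0.75·0.6385 + 0.65·0.3615) ≈ 0.6708
After 'high': P(faulty) = 0.75·0.6708 / (0.75·0.6708 + 0.65·0.3292) ≈ 0.7016
After 'high': P(faulty) = 0.75·0.7016 / (0.75·0.7016 + 0.65·0.2984) ≈ 0.7307

0.731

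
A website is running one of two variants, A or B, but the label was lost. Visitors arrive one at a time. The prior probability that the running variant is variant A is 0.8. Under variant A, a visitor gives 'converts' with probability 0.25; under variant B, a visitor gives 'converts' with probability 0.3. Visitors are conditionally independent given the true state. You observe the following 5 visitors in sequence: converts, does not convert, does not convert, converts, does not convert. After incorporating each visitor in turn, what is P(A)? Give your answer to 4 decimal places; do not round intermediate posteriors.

0.7736

After 'converts': P(A) = 0.25·0.8000 / (0.25·0.8000 + 0.3·0.2000) ≈ 0.7692
After 'does not convert': P(A) = 0.75·0.7692 / (0.75·0.7692 + 0.7·0.2308) ≈ 0.7812
After 'does not convert': P(A) = 0.75·0.7812 / (0.75·0.7812 + 0.7·0.2188) ≈ 0.7928
After 'converts': P(A) = 0.25·0.7928 / (0.25·0.7928 + 0.3·0.2072) ≈ 0.7613
After 'does not convert': P(A) = 0.75·0.7613 / (0.75·0.7613 + 0.7·0.2387) ≈ 0.7736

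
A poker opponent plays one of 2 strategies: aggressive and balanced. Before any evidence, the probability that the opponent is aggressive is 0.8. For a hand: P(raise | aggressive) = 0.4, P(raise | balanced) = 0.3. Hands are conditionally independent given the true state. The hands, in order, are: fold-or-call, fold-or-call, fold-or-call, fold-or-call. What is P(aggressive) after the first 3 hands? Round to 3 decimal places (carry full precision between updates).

After 'fold-or-call': P(aggressive) = 0.6·0.8000 / (0.6·0.8000 + 0.7·0.2000) ≈ 0.7742
After 'fold-or-call': P(aggressive) = 0.6·0.7742 / (0.6·0.7742 + 0.7·0.2258) ≈ 0.7461
After 'fold-or-call': P(aggressive) = 0.6·0.7461 / (0.6·0.7461 + 0.7·0.2539) ≈ 0.7158

0.716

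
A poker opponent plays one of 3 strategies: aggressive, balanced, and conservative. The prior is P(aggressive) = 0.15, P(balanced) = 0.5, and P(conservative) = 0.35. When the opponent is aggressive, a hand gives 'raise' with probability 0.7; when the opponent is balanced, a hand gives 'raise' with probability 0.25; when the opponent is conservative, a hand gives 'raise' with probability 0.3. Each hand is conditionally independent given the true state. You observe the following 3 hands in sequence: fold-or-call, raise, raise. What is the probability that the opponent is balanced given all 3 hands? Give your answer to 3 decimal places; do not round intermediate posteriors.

After 'fold-or-call': normaliser = 0.3·0.1500 + 0.75·0.5000 + 0.7·0.3500; P(aggressive) ≈ 0.0677, P(balanced) ≈ 0.5639, P(conservative) ≈ 0.3684
After 'raise': normaliser = 0.7·0.0677 + 0.25·0.5639 + 0.3·0.3684; P(aggressive) ≈ 0.1585, P(balanced) ≈ 0.4717, P(conservative) ≈ 0.3698
After 'raise': normaliser = 0.7·0.1585 + 0.25·0.4717 + 0.3·0.3698; P(aggressive) ≈ 0.3265, P(balanced) ≈ 0.3470, P(conservative) ≈ 0.3265

0.347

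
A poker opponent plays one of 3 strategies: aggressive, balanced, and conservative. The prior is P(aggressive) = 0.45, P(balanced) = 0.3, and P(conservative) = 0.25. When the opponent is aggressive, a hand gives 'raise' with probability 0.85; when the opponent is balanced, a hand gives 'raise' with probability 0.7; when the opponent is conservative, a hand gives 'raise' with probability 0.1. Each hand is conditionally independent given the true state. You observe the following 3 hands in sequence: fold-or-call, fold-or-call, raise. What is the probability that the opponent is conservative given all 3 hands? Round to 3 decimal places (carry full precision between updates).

0.424

After 'fold-or-call': normaliser = 0.15·0.4500 + 0.3·0.3000 + 0.9·0.2500; P(aggressive) ≈ 0.1765, P(balanced) ≈ 0.2353, P(conservative) ≈ 0.5882
After 'fold-or-call': normaliser = 0.15·0.1765 + 0.3·0.2353 + 0.9·0.5882; P(aggressive) ≈ 0.0423, P(balanced) ≈ 0.1127, P(conservative) ≈ 0.8451
After 'raise': normaliser = 0.85·0.0423 + 0.7·0.1127 + 0.1·0.8451; P(aggressive) ≈ 0.1802, P(balanced) ≈ 0.3958, P(conservative) ≈ 0.4240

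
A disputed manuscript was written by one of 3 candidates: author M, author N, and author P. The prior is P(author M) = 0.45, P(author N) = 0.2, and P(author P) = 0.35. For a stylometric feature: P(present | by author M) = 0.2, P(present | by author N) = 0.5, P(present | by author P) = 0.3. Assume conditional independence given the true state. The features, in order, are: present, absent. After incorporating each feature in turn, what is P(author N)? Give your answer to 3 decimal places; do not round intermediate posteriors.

Apply Bayes' rule sequentially, carrying P(author N) forward.
After 'present': normaliser = 0.2·0.4500 + 0.5·0.2000 + 0.3·0.3500; P(author M) ≈ 0.3051, P(author N) ≈ 0.3390, P(author P) ≈ 0.3559
After 'absent': normaliser = 0.8·0.3051 + 0.5·0.3390 + 0.7·0.3559; P(author M) ≈ 0.3683, P(author N) ≈ 0.2558, P(author P) ≈ 0.3760

0.256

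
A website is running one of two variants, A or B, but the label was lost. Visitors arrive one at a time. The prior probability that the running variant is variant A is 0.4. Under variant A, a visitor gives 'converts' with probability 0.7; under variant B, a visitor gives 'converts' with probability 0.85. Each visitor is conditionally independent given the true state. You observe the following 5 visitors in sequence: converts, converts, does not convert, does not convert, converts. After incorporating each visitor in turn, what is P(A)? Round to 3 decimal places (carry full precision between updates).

0.598

After 'converts': P(A) = 0.7·0.4000 / (0.7·0.4000 + 0.85·0.6000) ≈ 0.3544
After 'converts': P(A) = 0.7·0.3544 / (0.7·0.3544 + 0.85·0.6456) ≈ 0.3114
After 'does not convert': P(A) = 0.3·0.3114 / (0.3·0.3114 + 0.15·0.6886) ≈ 0.4749
After 'does not convert': P(A) = 0.3·0.4749 / (0.3·0.4749 + 0.15·0.5251) ≈ 0.6439
After 'converts': P(A) = 0.7·0.6439 / (0.7·0.6439 + 0.85·0.3561) ≈ 0.5983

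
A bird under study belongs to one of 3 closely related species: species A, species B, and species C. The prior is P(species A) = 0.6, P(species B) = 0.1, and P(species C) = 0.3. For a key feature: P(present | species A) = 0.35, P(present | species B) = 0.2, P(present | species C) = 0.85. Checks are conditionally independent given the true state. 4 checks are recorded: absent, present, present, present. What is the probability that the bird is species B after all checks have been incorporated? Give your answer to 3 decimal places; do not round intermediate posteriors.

Each posterior becomes the prior for the next update.
After 'absent': normaliser = 0.65·0.6000 + 0.8·0.1000 + 0.15·0.3000; P(species A) ≈ 0.7573, P(species B) ≈ 0.1553, P(species C) ≈ 0.0874
After 'present': normaliser = 0.35·0.7573 + 0.2·0.1553 + 0.85·0.0874; P(species A) ≈ 0.7156, P(species B) ≈ 0.0839, P(species C) ≈ 0.2005
After 'present': normaliser = 0.35·0.7156 + 0.2·0.0839 + 0.85·0.2005; P(species A) ≈ 0.5722, P(species B) ≈ 0.0383, P(species C) ≈ 0.3894
After 'present': normaliser = 0.35·0.5722 + 0.2·0.0383 + 0.85·0.3894; P(species A) ≈ 0.3716, P(species B) ≈ 0.0142, P(species C) ≈ 0.6142

0.014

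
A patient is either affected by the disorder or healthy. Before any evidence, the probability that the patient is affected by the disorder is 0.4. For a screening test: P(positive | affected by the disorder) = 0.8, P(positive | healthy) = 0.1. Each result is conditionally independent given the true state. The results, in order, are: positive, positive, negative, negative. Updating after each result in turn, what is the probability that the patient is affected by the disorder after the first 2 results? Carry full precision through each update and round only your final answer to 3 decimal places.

0.977

After 'positive': P(affected) = 0.8·0.4000 / (0.8·0.4000 + 0.1·0.6000) ≈ 0.8421
After 'positive': P(affected) = 0.8·0.8421 / (0.8·0.8421 + 0.1·0.1579) ≈ 0.9771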